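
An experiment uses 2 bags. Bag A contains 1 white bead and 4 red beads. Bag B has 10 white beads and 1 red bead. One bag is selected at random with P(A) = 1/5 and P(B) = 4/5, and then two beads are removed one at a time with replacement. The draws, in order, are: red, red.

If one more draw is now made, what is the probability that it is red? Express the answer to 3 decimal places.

0.765

Compute the likelihood of the observed sequence for each case: P(data | bag A) = (4/5)(4/5) = 0.64; P(data | bag B) = (1/11)(1/11) = 0.0082645.
Weighting by the prior gives 1/5 · 0.64 = 0.128, 4/5 · 0.0082645 = 0.0066116; summing to 0.13461.
Normalising, the posterior is P(bag A | data) = 0.95088, P(bag B | data) = 0.049116.
So P(red next | data) = Σ P(red next | H) P(H | data) = (4/5)(0.95088) + (1/11)(0.049116) = 0.76517.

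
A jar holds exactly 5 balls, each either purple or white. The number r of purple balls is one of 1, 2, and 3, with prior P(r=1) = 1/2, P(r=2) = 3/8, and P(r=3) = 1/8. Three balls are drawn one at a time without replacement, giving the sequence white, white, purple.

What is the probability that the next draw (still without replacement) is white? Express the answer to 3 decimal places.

Under each hypothesis, the probability of the observed sequence is: P(data | r = 1) = (4/5)(3/4)(1/3) = 1/5; P(data | r = 2) = (3/5)(2/4)(2/3) = 1/5; P(data | r = 3) = (2/5)(1/4)(3/3) = 1/10.
Weighting by the prior gives 1/2 · 1/5 = 1/10, 3/8 · 1/5 = 3/40, 1/8 · 1/10 = 1/80; these sum to 3/16.
Dividing through by the total gives posterior P(r = 1 | data) = 8/15, P(r = 2 | data) = 2/5, P(r = 3 | data) = 1/15.
So P(white next | data) = Σ P(white next | H) P(H | data) = (1)(8/15) + (1/2)(2/5) + (0)(1/15) = 11/15.

0.733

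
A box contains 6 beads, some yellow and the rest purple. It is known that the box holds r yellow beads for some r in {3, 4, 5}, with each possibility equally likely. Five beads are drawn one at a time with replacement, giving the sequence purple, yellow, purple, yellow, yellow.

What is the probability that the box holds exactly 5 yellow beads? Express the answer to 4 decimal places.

For each hypothesis, P(data | H) works out to: P(data | r = 3) = (3/6)(3/6)(3/6)(3/6)(3/6) = 0.03125; P(data | r = 4) = (2/6)(4/6)(2/6)(4/6)(4/6) = 0.032922; P(data | r = 5) = (1/6)(5/6)(1/6)(5/6)(5/6) = 0.016075.
Weighting by the prior gives 1/3 · 0.03125 = 0.010417, 1/3 · 0.032922 = 0.010974, 1/3 · 0.016075 = 0.0053584; these sum to 0.026749.
So P(r = 5 | data) = (0.0053584) / (0.026749) = 0.20032.

0.2003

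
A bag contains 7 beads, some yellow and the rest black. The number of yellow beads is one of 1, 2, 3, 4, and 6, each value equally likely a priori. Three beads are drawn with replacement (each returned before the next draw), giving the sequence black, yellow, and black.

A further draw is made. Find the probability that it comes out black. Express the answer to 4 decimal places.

0.6266

For each hypothesis, P(data | H) works out to: P(data | r = 1) = (6/7)(1/7)(6/7) = 0.10496; P(data | r = 2) = (5/7)(2/7)(5/7) = 0.14577; P(data | r = 3) = (4/7)(3/7)(4/7) = 0.13994; P(data | r = 4) = (3/7)(4/7)(3/7) = 0.10496; P(data | r = 6) = (1/7)(6/7)(1/7) = 0.017493.
The prior-weighted likelihoods are 1/5 · 0.10496 = 0.020991, 1/5 · 0.14577 = 0.029155, 1/5 · 0.13994 = 0.027988, 1/5 · 0.10496 = 0.020991, 1/5 · 0.017493 = 0.0034985; summing to 0.10262.
Dividing through by the total gives posterior P(r = 1 | data) = 0.20455, P(r = 2 | data) = 0.28409, P(r = 3 | data) = 0.27273, P(r = 4 | data) = 0.20455, P(r = 6 | data) = 0.034091.
So P(black next | data) = Σ P(black next | H) P(H | data) = (6/7)(0.20455) + (5/7)(0.28409) + (4/7)(0.27273) + (3/7)(0.20455) + (1/7)(0.034091) = 0.62662.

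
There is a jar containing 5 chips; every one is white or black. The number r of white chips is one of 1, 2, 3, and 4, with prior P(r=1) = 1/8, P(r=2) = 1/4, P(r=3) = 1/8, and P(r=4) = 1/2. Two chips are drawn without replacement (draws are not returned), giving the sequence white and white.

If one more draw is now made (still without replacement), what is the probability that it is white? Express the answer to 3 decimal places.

For each hypothesis, P(data | H) works out to: P(data | r = 1) = (1/5)(0/4) = 0; P(data | r = 2) = (2/5)(1/4) = 1/10; P(data | r = 3) = (3/5)(2/4) = 3/10; P(data | r = 4) = (4/5)(3/4) = 3/5.
Weighting by the prior gives 1/8 · 0 = 0, 1/4 · 1/10 = 1/40, 1/8 · 3/10 = 3/80, 1/2 · 3/5 = 3/10; with total 29/80.
The posterior is then P(r = 1 | data) = 0, P(r = 2 | data) = 2/29, P(r = 3 | data) = 3/29, P(r = 4 | data) = 24/29.
So P(white next | data) = Σ P(white next | H) P(H | data) = (0)(2/29) + (1/3)(3/29) + (2/3)(24/29) = 17/29.

0.586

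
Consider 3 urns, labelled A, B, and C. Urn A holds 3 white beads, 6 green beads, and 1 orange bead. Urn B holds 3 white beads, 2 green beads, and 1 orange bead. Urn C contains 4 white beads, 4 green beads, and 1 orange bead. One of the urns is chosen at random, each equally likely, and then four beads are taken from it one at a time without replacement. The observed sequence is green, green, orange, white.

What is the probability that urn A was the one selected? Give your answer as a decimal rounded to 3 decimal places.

0.354

The likelihood of the observed sequence under each hypothesis: P(data | urn A) = (6/10)(5/9)(1/8)(3/7) = 0.017857; P(data | urn B) = (2/6)(1/5)(1/4)(3/3) = 0.016667; P(data | urn C) = (4/9)(3/8)(1/7)(4/6) = 0.015873.
Weighting by the prior gives 1/3 · 0.017857 = 0.0059524, 1/3 · 0.016667 = 0.0055556, 1/3 · 0.015873 = 0.005291; with total 0.016799.
Therefore the posterior P(urn A | data) = (0.0059524) / (0.016799) = 0.35433.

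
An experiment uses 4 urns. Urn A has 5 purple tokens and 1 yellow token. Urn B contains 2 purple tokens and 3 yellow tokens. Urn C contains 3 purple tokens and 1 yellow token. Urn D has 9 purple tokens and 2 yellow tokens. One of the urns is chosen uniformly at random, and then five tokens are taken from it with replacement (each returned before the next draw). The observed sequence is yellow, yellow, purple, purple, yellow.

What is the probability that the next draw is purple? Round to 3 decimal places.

0.522

Compute the likelihood of the observed sequence for each case: P(data | urn A) = (1/6)(1/6)(5/6)(5/6)(1/6) = 0.003215; P(data | urn B) = (3/5)(3/5)(2/5)(2/5)(3/5) = 0.03456; P(data | urn C) = (1/4)(1/4)(3/4)(3/4)(1/4) = 0.0087891; P(data | urn D) = (2/11)(2/11)(9/11)(9/11)(2/11) = 0.0040236.
The prior-weighted likelihoods are 1/4 · 0.003215 = 0.00080376, 1/4 · 0.03456 = 0.00864, 1/4 · 0.0087891 = 0.0021973, 1/4 · 0.0040236 = 0.0010059; these sum to 0.012647.
Normalising, the posterior is P(urn A | data) = 0.063553, P(urn B | data) = 0.68317, P(urn C | data) = 0.17374, P(urn D | data) = 0.079537.
Averaging over the posterior, P(purple next | data) = (5/6)(0.063553) + (2/5)(0.68317) + (3/4)(0.17374) + (9/11)(0.079537) = 0.52161.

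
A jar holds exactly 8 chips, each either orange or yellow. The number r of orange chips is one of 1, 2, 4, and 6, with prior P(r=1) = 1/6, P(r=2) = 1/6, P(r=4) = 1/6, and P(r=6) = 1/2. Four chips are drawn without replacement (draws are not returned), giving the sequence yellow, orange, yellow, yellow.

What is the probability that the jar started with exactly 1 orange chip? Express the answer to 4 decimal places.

0.3846

Compute the likelihood of the observed sequence for each case: P(data | r = 1) = (7/8)(1/7)(6/6)(5/5) = 1/8; P(data | r = 2) = (6/8)(2/7)(5/6)(4/5) = 1/7; P(data | r = 4) = (4/8)(4/7)(3/6)(2/5) = 2/35; P(data | r = 6) = (2/8)(6/7)(1/6)(0/5) = 0.
The prior-weighted likelihoods are 1/6 · 1/8 = 1/48, 1/6 · 1/7 = 1/42, 1/6 · 2/35 = 1/105, 1/2 · 0 = 0; with total 13/240.
Hence P(r = 1 | data) = (1/48) / (13/240) = 5/13.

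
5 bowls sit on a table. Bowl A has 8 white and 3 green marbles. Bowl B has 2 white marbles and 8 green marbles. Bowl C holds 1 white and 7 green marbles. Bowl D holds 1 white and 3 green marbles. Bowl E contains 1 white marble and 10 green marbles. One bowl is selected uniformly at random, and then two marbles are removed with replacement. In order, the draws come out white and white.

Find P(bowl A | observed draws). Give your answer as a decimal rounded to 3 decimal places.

0.807

Under each hypothesis, the probability of the observed sequence is: P(data | bowl A) = (8/11)(8/11) = 0.52893; P(data | bowl B) = (2/10)(2/10) = 0.04; P(data | bowl C) = (1/8)(1/8) = 0.015625; P(data | bowl D) = (1/4)(1/4) = 0.0625; P(data | bowl E) = (1/11)(1/11) = 0.0082645.
The prior-weighted likelihoods are 1/5 · 0.52893 = 0.10579, 1/5 · 0.04 = 0.008, 1/5 · 0.015625 = 0.003125, 1/5 · 0.0625 = 0.0125, 1/5 · 0.0082645 = 0.0016529; these sum to 0.13106.
By Bayes' rule, P(bowl A | data) = (0.10579) / (0.13106) = 0.80713.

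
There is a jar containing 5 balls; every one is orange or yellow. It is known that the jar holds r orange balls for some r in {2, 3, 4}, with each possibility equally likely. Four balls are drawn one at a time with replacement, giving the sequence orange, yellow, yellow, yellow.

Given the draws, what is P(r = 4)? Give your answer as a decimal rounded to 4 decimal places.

0.0488

Under each hypothesis, the probability of the observed sequence is: P(data | r = 2) = (2/5)(3/5)(3/5)(3/5) = 0.0864; P(data | r = 3) = (3/5)(2/5)(2/5)(2/5) = 0.0384; P(data | r = 4) = (4/5)(1/5)(1/5)(1/5) = 0.0064.
Multiplying each by its prior: 1/3 · 0.0864 = 0.0288, 1/3 · 0.0384 = 0.0128, 1/3 · 0.0064 = 0.0021333; with total 0.043733.
By Bayes' rule, P(r = 4 | data) = (0.0021333) / (0.043733) = 0.04878.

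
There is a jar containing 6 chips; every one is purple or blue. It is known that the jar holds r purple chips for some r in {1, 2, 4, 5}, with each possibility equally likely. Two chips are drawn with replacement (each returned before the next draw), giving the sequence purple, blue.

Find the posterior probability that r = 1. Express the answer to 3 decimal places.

Under each hypothesis, the probability of the observed sequence is: P(data | r = 1) = (1/6)(5/6) = 5/36; P(data | r = 2) = (2/6)(4/6) = 2/9; P(data | r = 4) = (4/6)(2/6) = 2/9; P(data | r = 5) = (5/6)(1/6) = 5/36.
Weighting by the prior gives 1/4 · 5/36 = 5/144, 1/4 · 2/9 = 1/18, 1/4 · 2/9 = 1/18, 1/4 · 5/36 = 5/144; summing to 13/72.
By Bayes' rule, P(r = 1 | data) = (5/144) / (13/72) = 5/26.

0.192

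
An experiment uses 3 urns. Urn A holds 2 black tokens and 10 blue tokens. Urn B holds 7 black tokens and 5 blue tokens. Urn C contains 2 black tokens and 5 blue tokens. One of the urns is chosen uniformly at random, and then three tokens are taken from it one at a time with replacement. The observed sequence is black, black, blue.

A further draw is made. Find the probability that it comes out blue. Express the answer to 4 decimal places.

0.5376

Compute the likelihood of the observed sequence for each case: P(data | urn A) = (2/12)(2/12)(10/12) = 0.023148; P(data | urn B) = (7/12)(7/12)(5/12) = 0.14178; P(data | urn C) = (2/7)(2/7)(5/7) = 0.058309.
The prior-weighted likelihoods are 1/3 · 0.023148 = 0.007716, 1/3 · 0.14178 = 0.047261, 1/3 · 0.058309 = 0.019436; these sum to 0.074413.
Dividing through by the total gives posterior P(urn A | data) = 0.10369, P(urn B | data) = 0.63511, P(urn C | data) = 0.26119.
Averaging over the posterior, P(blue next | data) = (5/6)(0.10369) + (5/12)(0.63511) + (5/7)(0.26119) = 0.53761.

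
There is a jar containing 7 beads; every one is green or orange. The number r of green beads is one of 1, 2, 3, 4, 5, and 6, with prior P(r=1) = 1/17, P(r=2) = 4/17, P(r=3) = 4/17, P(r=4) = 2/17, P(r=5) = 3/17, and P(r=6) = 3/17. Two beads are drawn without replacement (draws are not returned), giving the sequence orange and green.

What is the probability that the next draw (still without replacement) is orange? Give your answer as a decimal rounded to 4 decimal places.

For each hypothesis, P(data | H) works out to: P(data | r = 1) = (6/7)(1/6) = 1/7; P(data | r = 2) = (5/7)(2/6) = 5/21; P(data | r = 3) = (4/7)(3/6) = 2/7; P(data | r = 4) = (3/7)(4/6) = 2/7; P(data | r = 5) = (2/7)(5/6) = 5/21; P(data | r = 6) = (1/7)(6/6) = 1/7.
The prior-weighted likelihoods are 1/17 · 1/7 = 1/119, 4/17 · 5/21 = 20/357, 4/17 · 2/7 = 8/119, 2/17 · 2/7 = 4/119, 3/17 · 5/21 = 5/119, 3/17 · 1/7 = 3/119; with total 83/357.
Normalising, the posterior is P(r = 1 | data) = 3/83, P(r = 2 | data) = 20/83, P(r = 3 | data) = 24/83, P(r = 4 | data) = 12/83, P(r = 5 | data) = 15/83, P(r = 6 | data) = 9/83.
So P(orange next | data) = Σ P(orange next | H) P(H | data) = (1)(3/83) + (4/5)(20/83) + (3/5)(24/83) + (2/5)(12/83) + (1/5)(15/83) + (0)(9/83) = 206/415.

0.4964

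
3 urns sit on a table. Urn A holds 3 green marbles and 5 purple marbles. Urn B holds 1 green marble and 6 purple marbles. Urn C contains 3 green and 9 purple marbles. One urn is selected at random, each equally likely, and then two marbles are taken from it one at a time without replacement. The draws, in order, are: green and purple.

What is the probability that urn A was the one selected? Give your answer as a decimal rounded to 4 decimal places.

The likelihood of the observed sequence under each hypothesis: P(data | urn A) = (3/8)(5/7) = 0.26786; P(data | urn B) = (1/7)(6/6) = 0.14286; P(data | urn C) = (3/12)(9/11) = 0.20455.
Weighting by the prior gives 1/3 · 0.26786 = 0.089286, 1/3 · 0.14286 = 0.047619, 1/3 · 0.20455 = 0.068182; these sum to 0.20509.
By Bayes' rule, P(urn A | data) = (0.089286) / (0.20509) = 0.43536.

0.4354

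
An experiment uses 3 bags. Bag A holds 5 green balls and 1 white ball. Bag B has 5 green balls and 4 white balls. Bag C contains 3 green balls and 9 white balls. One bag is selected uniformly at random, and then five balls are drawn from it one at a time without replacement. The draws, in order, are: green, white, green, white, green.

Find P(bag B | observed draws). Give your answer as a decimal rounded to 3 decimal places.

The likelihood of the observed sequence under each hypothesis: P(data | bag A) = (5/6)(1/5)(4/4)(0/3) = 0; P(data | bag B) = (5/9)(4/8)(4/7)(3/6)(3/5) = 0.047619; P(data | bag C) = (3/12)(9/11)(2/10)(8/9)(1/8) = 0.0045455.
Multiplying each by its prior: 1/3 · 0 = 0, 1/3 · 0.047619 = 0.015873, 1/3 · 0.0045455 = 0.0015152; with total 0.017388.
By Bayes' rule, P(bag B | data) = (0.015873) / (0.017388) = 0.91286.

0.913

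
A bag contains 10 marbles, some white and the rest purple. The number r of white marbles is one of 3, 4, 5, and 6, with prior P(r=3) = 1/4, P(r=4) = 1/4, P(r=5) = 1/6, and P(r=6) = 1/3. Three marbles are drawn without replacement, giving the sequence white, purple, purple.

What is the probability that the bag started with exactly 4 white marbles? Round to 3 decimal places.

0.294

The likelihood of the observed sequence under each hypothesis: P(data | r = 3) = (3/10)(7/9)(6/8) = 0.175; P(data | r = 4) = (4/10)(6/9)(5/8) = 0.16667; P(data | r = 5) = (5/10)(5/9)(4/8) = 0.13889; P(data | r = 6) = (6/10)(4/9)(3/8) = 0.1.
The prior-weighted likelihoods are 1/4 · 0.175 = 0.04375, 1/4 · 0.16667 = 0.041667, 1/6 · 0.13889 = 0.023148, 1/3 · 0.1 = 0.033333; these sum to 0.1419.
So P(r = 4 | data) = (0.041667) / (0.1419) = 0.29364.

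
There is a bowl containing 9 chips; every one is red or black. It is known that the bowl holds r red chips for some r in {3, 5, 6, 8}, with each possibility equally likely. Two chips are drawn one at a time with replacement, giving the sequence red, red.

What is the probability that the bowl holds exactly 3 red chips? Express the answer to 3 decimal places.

0.067

Under each hypothesis, the probability of the observed sequence is: P(data | r = 3) = (3/9)(3/9) = 1/9; P(data | r = 5) = (5/9)(5/9) = 25/81; P(data | r = 6) = (6/9)(6/9) = 4/9; P(data | r = 8) = (8/9)(8/9) = 64/81.
The prior-weighted likelihoods are 1/4 · 1/9 = 1/36, 1/4 · 25/81 = 25/324, 1/4 · 4/9 = 1/9, 1/4 · 64/81 = 16/81; with total 67/162.
Therefore the posterior P(r = 3 | data) = (1/36) / (67/162) = 9/134.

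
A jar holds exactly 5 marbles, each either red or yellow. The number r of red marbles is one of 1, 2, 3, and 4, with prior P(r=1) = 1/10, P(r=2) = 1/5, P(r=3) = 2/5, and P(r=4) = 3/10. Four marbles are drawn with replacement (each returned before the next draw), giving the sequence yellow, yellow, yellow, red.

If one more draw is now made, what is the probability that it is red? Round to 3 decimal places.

0.440

The likelihood of the observed sequence under each hypothesis: P(data | r = 1) = (4/5)(4/5)(4/5)(1/5) = 0.1024; P(data | r = 2) = (3/5)(3/5)(3/5)(2/5) = 0.0864; P(data | r = 3) = (2/5)(2/5)(2/5)(3/5) = 0.0384; P(data | r = 4) = (1/5)(1/5)(1/5)(4/5) = 0.0064.
Weighting by the prior gives 1/10 · 0.1024 = 0.01024, 1/5 · 0.0864 = 0.01728, 2/5 · 0.0384 = 0.01536, 3/10 · 0.0064 = 0.00192; these sum to 0.0448.
The posterior is then P(r = 1 | data) = 0.22857, P(r = 2 | data) = 0.38571, P(r = 3 | data) = 0.34286, P(r = 4 | data) = 0.042857.
The predictive probability is P(red next | data) = (1/5)(0.22857) + (2/5)(0.38571) + (3/5)(0.34286) + (4/5)(0.042857) = 0.44.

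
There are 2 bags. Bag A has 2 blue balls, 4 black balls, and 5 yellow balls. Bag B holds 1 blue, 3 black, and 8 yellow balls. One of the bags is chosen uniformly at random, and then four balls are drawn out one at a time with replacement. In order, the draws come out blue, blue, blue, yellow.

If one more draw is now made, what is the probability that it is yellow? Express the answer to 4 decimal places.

0.4808

Under each hypothesis, the probability of the observed sequence is: P(data | bag A) = (2/11)(2/11)(2/11)(5/11) = 0.0027321; P(data | bag B) = (1/12)(1/12)(1/12)(8/12) = 0.0003858.
The prior-weighted likelihoods are 1/2 · 0.0027321 = 0.001366, 1/2 · 0.0003858 = 0.0001929; these sum to 0.0015589.
The posterior is then P(bag A | data) = 0.87626, P(bag B | data) = 0.12374.
Averaging over the posterior, P(yellow next | data) = (5/11)(0.87626) + (2/3)(0.12374) = 0.48079.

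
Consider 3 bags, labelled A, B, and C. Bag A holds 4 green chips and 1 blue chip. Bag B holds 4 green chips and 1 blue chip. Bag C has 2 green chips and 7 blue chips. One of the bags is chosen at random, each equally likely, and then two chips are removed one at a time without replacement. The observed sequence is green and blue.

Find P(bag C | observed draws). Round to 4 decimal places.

Compute the likelihood of the observed sequence for each case: P(data | bag A) = (4/5)(1/4) = 1/5; P(data | bag B) = (4/5)(1/4) = 1/5; P(data | bag C) = (2/9)(7/8) = 7/36.
The prior-weighted likelihoods are 1/3 · 1/5 = 1/15, 1/3 · 1/5 = 1/15, 1/3 · 7/36 = 7/108; summing to 107/540.
By Bayes' rule, P(bag C | data) = (7/108) / (107/540) = 35/107.

0.3271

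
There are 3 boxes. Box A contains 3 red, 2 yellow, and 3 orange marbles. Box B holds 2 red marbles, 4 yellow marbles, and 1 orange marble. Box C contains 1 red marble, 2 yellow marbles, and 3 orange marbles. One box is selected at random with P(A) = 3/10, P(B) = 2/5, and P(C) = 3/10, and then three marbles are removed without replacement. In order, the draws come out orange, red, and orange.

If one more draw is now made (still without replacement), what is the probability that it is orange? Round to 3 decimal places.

For each hypothesis, P(data | H) works out to: P(data | box A) = (3/8)(3/7)(2/6) = 0.053571; P(data | box B) = (1/7)(2/6)(0/5) = 0; P(data | box C) = (3/6)(1/5)(2/4) = 0.05.
Multiplying each by its prior: 3/10 · 0.053571 = 0.016071, 2/5 · 0 = 0, 3/10 · 0.05 = 0.015; with total 0.031071.
Normalising, the posterior is P(box A | data) = 0.51724, P(box B | data) = 0, P(box C | data) = 0.48276.
Averaging over the posterior, P(orange next | data) = (1/5)(0.51724) + (1/3)(0.48276) = 0.26437.

0.264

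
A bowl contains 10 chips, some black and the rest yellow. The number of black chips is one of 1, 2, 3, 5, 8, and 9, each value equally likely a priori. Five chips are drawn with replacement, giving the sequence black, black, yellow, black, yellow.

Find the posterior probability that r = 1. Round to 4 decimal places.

The likelihood of the observed sequence under each hypothesis: P(data | r = 1) = (1/10)(1/10)(9/10)(1/10)(9/10) = 0.00081; P(data | r = 2) = (2/10)(2/10)(8/10)(2/10)(8/10) = 0.00512; P(data | r = 3) = (3/10)(3/10)(7/10)(3/10)(7/10) = 0.01323; P(data | r = 5) = (5/10)(5/10)(5/10)(5/10)(5/10) = 0.03125; P(data | r = 8) = (8/10)(8/10)(2/10)(8/10)(2/10) = 0.02048; P(data | r = 9) = (9/10)(9/10)(1/10)(9/10)(1/10) = 0.00729.
Multiplying each by its prior: 1/6 · 0.00081 = 0.000135, 1/6 · 0.00512 = 0.00085333, 1/6 · 0.01323 = 0.002205, 1/6 · 0.03125 = 0.0052083, 1/6 · 0.02048 = 0.0034133, 1/6 · 0.00729 = 0.001215; these sum to 0.01303.
By Bayes' rule, P(r = 1 | data) = (0.000135) / (0.01303) = 0.010361.

0.0104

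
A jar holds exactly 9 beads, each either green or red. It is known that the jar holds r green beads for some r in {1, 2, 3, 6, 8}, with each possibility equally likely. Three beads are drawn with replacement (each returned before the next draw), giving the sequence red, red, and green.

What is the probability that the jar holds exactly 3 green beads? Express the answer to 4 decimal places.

The likelihood of the observed sequence under each hypothesis: P(data | r = 1) = (8/9)(8/9)(1/9) = 0.087791; P(data | r = 2) = (7/9)(7/9)(2/9) = 0.13443; P(data | r = 3) = (6/9)(6/9)(3/9) = 0.14815; P(data | r = 6) = (3/9)(3/9)(6/9) = 0.074074; P(data | r = 8) = (1/9)(1/9)(8/9) = 0.010974.
Multiplying each by its prior: 1/5 · 0.087791 = 0.017558, 1/5 · 0.13443 = 0.026886, 1/5 · 0.14815 = 0.02963, 1/5 · 0.074074 = 0.014815, 1/5 · 0.010974 = 0.0021948; summing to 0.091084.
Therefore the posterior P(r = 3 | data) = (0.02963) / (0.091084) = 0.3253.

0.3253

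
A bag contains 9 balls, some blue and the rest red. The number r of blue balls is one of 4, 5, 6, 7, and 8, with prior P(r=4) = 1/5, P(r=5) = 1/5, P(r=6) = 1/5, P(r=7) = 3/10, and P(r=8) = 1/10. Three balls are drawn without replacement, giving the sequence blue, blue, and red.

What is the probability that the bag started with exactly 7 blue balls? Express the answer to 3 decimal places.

Compute the likelihood of the observed sequence for each case: P(data | r = 4) = (4/9)(3/8)(5/7) = 5/42; P(data | r = 5) = (5/9)(4/8)(4/7) = 10/63; P(data | r = 6) = (6/9)(5/8)(3/7) = 5/28; P(data | r = 7) = (7/9)(6/8)(2/7) = 1/6; P(data | r = 8) = (8/9)(7/8)(1/7) = 1/9.
Weighting by the prior gives 1/5 · 5/42 = 1/42, 1/5 · 10/63 = 2/63, 1/5 · 5/28 = 1/28, 3/10 · 1/6 = 1/20, 1/10 · 1/9 = 1/90; summing to 16/105.
Hence P(r = 7 | data) = (1/20) / (16/105) = 21/64.

0.328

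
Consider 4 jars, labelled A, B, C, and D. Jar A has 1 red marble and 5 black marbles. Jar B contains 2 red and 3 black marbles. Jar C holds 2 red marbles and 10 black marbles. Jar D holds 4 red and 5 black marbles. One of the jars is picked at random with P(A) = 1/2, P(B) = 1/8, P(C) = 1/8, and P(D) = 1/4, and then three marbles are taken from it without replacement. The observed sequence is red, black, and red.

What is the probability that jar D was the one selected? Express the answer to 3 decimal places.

For each hypothesis, P(data | H) works out to: P(data | jar A) = (1/6)(5/5)(0/4) = 0; P(data | jar B) = (2/5)(3/4)(1/3) = 1/10; P(data | jar C) = (2/12)(10/11)(1/10) = 1/66; P(data | jar D) = (4/9)(5/8)(3/7) = 5/42.
Multiplying each by its prior: 1/2 · 0 = 0, 1/8 · 1/10 = 1/80, 1/8 · 1/66 = 1/528, 1/4 · 5/42 = 5/168; with total 17/385.
By Bayes' rule, P(jar D | data) = (5/168) / (17/385) = 275/408.

0.674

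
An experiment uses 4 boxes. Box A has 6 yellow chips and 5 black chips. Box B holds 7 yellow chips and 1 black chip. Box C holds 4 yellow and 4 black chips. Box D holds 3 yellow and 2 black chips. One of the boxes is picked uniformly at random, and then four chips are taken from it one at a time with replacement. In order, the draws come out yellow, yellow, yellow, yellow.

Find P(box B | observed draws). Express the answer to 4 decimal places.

The likelihood of the observed sequence under each hypothesis: P(data | box A) = (6/11)(6/11)(6/11)(6/11) = 0.088519; P(data | box B) = (7/8)(7/8)(7/8)(7/8) = 0.58618; P(data | box C) = (4/8)(4/8)(4/8)(4/8) = 0.0625; P(data | box D) = (3/5)(3/5)(3/5)(3/5) = 0.1296.
Multiplying each by its prior: 1/4 · 0.088519 = 0.02213, 1/4 · 0.58618 = 0.14655, 1/4 · 0.0625 = 0.015625, 1/4 · 0.1296 = 0.0324; these sum to 0.2167.
Therefore the posterior P(box B | data) = (0.14655) / (0.2167) = 0.67626.

0.6763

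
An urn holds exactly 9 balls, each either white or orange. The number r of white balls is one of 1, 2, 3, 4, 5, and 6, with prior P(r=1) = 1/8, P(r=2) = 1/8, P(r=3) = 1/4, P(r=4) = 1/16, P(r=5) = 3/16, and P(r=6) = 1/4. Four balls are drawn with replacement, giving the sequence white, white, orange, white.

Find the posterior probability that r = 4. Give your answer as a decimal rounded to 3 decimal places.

0.062

The likelihood of the observed sequence under each hypothesis: P(data | r = 1) = (1/9)(1/9)(8/9)(1/9) = 0.0012193; P(data | r = 2) = (2/9)(2/9)(7/9)(2/9) = 0.0085353; P(data | r = 3) = (3/9)(3/9)(6/9)(3/9) = 0.024691; P(data | r = 4) = (4/9)(4/9)(5/9)(4/9) = 0.048773; P(data | r = 5) = (5/9)(5/9)(4/9)(5/9) = 0.076208; P(data | r = 6) = (6/9)(6/9)(3/9)(6/9) = 0.098765.
Weighting by the prior gives 1/8 · 0.0012193 = 0.00015242, 1/8 · 0.0085353 = 0.0010669, 1/4 · 0.024691 = 0.0061728, 1/16 · 0.048773 = 0.0030483, 3/16 · 0.076208 = 0.014289, 1/4 · 0.098765 = 0.024691; summing to 0.049421.
By Bayes' rule, P(r = 4 | data) = (0.0030483) / (0.049421) = 0.061681.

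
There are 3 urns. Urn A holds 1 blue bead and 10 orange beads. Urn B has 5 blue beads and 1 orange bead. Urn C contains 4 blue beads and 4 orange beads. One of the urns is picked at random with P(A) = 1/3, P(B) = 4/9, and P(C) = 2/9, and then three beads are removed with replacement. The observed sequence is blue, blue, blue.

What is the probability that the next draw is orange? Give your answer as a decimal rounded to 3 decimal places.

0.200

The likelihood of the observed sequence under each hypothesis: P(data | urn A) = (1/11)(1/11)(1/11) = 0.00075131; P(data | urn B) = (5/6)(5/6)(5/6) = 0.5787; P(data | urn C) = (4/8)(4/8)(4/8) = 0.125.
Weighting by the prior gives 1/3 · 0.00075131 = 0.00025044, 4/9 · 0.5787 = 0.2572, 2/9 · 0.125 = 0.027778; these sum to 0.28523.
The posterior is then P(urn A | data) = 0.00087802, P(urn B | data) = 0.90173, P(urn C | data) = 0.097387.
So P(orange next | data) = Σ P(orange next | H) P(H | data) = (10/11)(0.00087802) + (1/6)(0.90173) + (1/2)(0.097387) = 0.19978.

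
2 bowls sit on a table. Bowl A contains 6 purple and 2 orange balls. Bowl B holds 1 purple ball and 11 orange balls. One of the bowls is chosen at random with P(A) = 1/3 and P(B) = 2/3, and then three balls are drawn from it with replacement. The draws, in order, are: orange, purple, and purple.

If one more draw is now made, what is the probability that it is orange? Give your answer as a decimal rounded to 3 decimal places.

0.305

The likelihood of the observed sequence under each hypothesis: P(data | bowl A) = (2/8)(6/8)(6/8) = 0.14062; P(data | bowl B) = (11/12)(1/12)(1/12) = 0.0063657.
Weighting by the prior gives 1/3 · 0.14062 = 0.046875, 2/3 · 0.0063657 = 0.0042438; these sum to 0.051119.
Dividing through by the total gives posterior P(bowl A | data) = 0.91698, P(bowl B | data) = 0.083019.
The predictive probability is P(orange next | data) = (1/4)(0.91698) + (11/12)(0.083019) = 0.30535.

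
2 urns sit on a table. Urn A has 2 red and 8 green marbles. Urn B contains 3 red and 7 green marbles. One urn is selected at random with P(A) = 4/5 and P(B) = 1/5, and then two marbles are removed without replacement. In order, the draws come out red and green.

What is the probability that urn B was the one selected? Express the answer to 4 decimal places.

Compute the likelihood of the observed sequence for each case: P(data | urn A) = (2/10)(8/9) = 8/45; P(data | urn B) = (3/10)(7/9) = 7/30.
Multiplying each by its prior: 4/5 · 8/45 = 32/225, 1/5 · 7/30 = 7/150; these sum to 17/90.
By Bayes' rule, P(urn B | data) = (7/150) / (17/90) = 21/85.

0.2471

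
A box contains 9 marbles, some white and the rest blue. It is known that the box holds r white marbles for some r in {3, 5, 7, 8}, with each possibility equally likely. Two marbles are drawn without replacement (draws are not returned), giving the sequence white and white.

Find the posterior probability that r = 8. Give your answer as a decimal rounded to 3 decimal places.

Compute the likelihood of the observed sequence for each case: P(data | r = 3) = (3/9)(2/8) = 1/12; P(data | r = 5) = (5/9)(4/8) = 5/18; P(data | r = 7) = (7/9)(6/8) = 7/12; P(data | r = 8) = (8/9)(7/8) = 7/9.
Weighting by the prior gives 1/4 · 1/12 = 1/48, 1/4 · 5/18 = 5/72, 1/4 · 7/12 = 7/48, 1/4 · 7/9 = 7/36; summing to 31/72.
By Bayes' rule, P(r = 8 | data) = (7/36) / (31/72) = 14/31.

0.452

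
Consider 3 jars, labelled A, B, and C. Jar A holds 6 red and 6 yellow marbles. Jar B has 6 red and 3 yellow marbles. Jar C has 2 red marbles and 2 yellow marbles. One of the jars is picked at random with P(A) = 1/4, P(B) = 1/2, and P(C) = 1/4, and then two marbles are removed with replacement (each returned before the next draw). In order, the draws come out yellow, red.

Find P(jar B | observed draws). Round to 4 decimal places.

0.4706

The likelihood of the observed sequence under each hypothesis: P(data | jar A) = (6/12)(6/12) = 1/4; P(data | jar B) = (3/9)(6/9) = 2/9; P(data | jar C) = (2/4)(2/4) = 1/4.
Multiplying each by its prior: 1/4 · 1/4 = 1/16, 1/2 · 2/9 = 1/9, 1/4 · 1/4 = 1/16; these sum to 17/72.
Hence P(jar B | data) = (1/9) / (17/72) = 8/17.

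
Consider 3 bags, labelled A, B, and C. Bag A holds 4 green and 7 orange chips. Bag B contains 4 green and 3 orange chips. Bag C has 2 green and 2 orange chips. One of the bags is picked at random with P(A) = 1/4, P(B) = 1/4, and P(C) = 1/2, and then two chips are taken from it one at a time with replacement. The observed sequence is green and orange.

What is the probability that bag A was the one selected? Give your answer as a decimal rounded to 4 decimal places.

0.2370

Compute the likelihood of the observed sequence for each case: P(data | bag A) = (4/11)(7/11) = 0.2314; P(data | bag B) = (4/7)(3/7) = 0.2449; P(data | bag C) = (2/4)(2/4) = 0.25.
Weighting by the prior gives 1/4 · 0.2314 = 0.057851, 1/4 · 0.2449 = 0.061224, 1/2 · 0.25 = 0.125; summing to 0.24408.
Hence P(bag A | data) = (0.057851) / (0.24408) = 0.23702.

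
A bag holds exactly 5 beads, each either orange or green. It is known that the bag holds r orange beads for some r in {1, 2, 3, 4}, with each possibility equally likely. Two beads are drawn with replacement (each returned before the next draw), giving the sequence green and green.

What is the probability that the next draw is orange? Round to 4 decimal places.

Under each hypothesis, the probability of the observed sequence is: P(data | r = 1) = (4/5)(4/5) = 16/25; P(data | r = 2) = (3/5)(3/5) = 9/25; P(data | r = 3) = (2/5)(2/5) = 4/25; P(data | r = 4) = (1/5)(1/5) = 1/25.
The prior-weighted likelihoods are 1/4 · 16/25 = 4/25, 1/4 · 9/25 = 9/100, 1/4 · 4/25 = 1/25, 1/4 · 1/25 = 1/100; summing to 3/10.
Dividing through by the total gives posterior P(r = 1 | data) = 8/15, P(r = 2 | data) = 3/10, P(r = 3 | data) = 2/15, P(r = 4 | data) = 1/30.
Averaging over the posterior, P(orange next | data) = (1/5)(8/15) + (2/5)(3/10) + (3/5)(2/15) + (4/5)(1/30) = 1/3.

0.3333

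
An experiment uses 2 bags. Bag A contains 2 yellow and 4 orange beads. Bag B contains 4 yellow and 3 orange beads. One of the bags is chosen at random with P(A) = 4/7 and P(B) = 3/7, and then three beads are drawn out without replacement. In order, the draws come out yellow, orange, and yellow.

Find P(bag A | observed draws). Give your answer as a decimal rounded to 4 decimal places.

For each hypothesis, P(data | H) works out to: P(data | bag A) = (2/6)(4/5)(1/4) = 1/15; P(data | bag B) = (4/7)(3/6)(3/5) = 6/35.
Multiplying each by its prior: 4/7 · 1/15 = 4/105, 3/7 · 6/35 = 18/245; summing to 82/735.
So P(bag A | data) = (4/105) / (82/735) = 14/41.

0.3415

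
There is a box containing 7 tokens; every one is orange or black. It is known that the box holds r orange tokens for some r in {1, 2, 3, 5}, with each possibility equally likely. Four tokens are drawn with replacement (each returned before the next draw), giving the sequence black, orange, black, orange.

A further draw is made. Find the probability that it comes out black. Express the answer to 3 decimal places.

0.561

The likelihood of the observed sequence under each hypothesis: P(data | r = 1) = (6/7)(1/7)(6/7)(1/7) = 0.014994; P(data | r = 2) = (5/7)(2/7)(5/7)(2/7) = 0.041649; P(data | r = 3) = (4/7)(3/7)(4/7)(3/7) = 0.059975; P(data | r = 5) = (2/7)(5/7)(2/7)(5/7) = 0.041649.
Weighting by the prior gives 1/4 · 0.014994 = 0.0037484, 1/4 · 0.041649 = 0.010412, 1/4 · 0.059975 = 0.014994, 1/4 · 0.041649 = 0.010412; with total 0.039567.
Normalising, the posterior is P(r = 1 | data) = 0.094737, P(r = 2 | data) = 0.26316, P(r = 3 | data) = 0.37895, P(r = 5 | data) = 0.26316.
The predictive probability is P(black next | data) = (6/7)(0.094737) + (5/7)(0.26316) + (4/7)(0.37895) + (2/7)(0.26316) = 0.5609.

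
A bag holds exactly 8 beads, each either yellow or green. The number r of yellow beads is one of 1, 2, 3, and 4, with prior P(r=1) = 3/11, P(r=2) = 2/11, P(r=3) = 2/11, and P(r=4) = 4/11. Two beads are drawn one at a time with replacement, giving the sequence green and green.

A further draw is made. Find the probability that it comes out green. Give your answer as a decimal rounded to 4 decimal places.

0.7384

For each hypothesis, P(data | H) works out to: P(data | r = 1) = (7/8)(7/8) = 49/64; P(data | r = 2) = (6/8)(6/8) = 9/16; P(data | r = 3) = (5/8)(5/8) = 25/64; P(data | r = 4) = (4/8)(4/8) = 1/4.
Weighting by the prior gives 3/11 · 49/64 = 147/704, 2/11 · 9/16 = 9/88, 2/11 · 25/64 = 25/352, 4/11 · 1/4 = 1/11; summing to 333/704.
Normalising, the posterior is P(r = 1 | data) = 0.44144, P(r = 2 | data) = 0.21622, P(r = 3 | data) = 0.15015, P(r = 4 | data) = 0.19219.
Averaging over the posterior, P(green next | data) = (7/8)(0.44144) + (3/4)(0.21622) + (5/8)(0.15015) + (1/2)(0.19219) = 0.73836.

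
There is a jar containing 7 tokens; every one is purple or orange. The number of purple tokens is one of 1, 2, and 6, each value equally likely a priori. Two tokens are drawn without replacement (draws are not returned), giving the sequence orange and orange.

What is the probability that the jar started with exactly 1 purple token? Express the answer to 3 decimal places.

The likelihood of the observed sequence under each hypothesis: P(data | r = 1) = (6/7)(5/6) = 5/7; P(data | r = 2) = (5/7)(4/6) = 10/21; P(data | r = 6) = (1/7)(0/6) = 0.
The prior-weighted likelihoods are 1/3 · 5/7 = 5/21, 1/3 · 10/21 = 10/63, 1/3 · 0 = 0; these sum to 25/63.
Therefore the posterior P(r = 1 | data) = (5/21) / (25/63) = 3/5.

0.600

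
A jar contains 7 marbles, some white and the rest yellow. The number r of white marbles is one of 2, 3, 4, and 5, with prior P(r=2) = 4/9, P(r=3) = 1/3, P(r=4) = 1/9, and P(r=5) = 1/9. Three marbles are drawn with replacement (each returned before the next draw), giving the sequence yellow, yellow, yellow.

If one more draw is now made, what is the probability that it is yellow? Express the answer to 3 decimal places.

0.661

For each hypothesis, P(data | H) works out to: P(data | r = 2) = (5/7)(5/7)(5/7) = 0.36443; P(data | r = 3) = (4/7)(4/7)(4/7) = 0.18659; P(data | r = 4) = (3/7)(3/7)(3/7) = 0.078717; P(data | r = 5) = (2/7)(2/7)(2/7) = 0.023324.
The prior-weighted likelihoods are 4/9 · 0.36443 = 0.16197, 1/3 · 0.18659 = 0.062196, 1/9 · 0.078717 = 0.0087464, 1/9 · 0.023324 = 0.0025915; these sum to 0.2355.
Dividing through by the total gives posterior P(r = 2 | data) = 0.68776, P(r = 3 | data) = 0.2641, P(r = 4 | data) = 0.037139, P(r = 5 | data) = 0.011004.
So P(yellow next | data) = Σ P(yellow next | H) P(H | data) = (5/7)(0.68776) + (4/7)(0.2641) + (3/7)(0.037139) + (2/7)(0.011004) = 0.66123.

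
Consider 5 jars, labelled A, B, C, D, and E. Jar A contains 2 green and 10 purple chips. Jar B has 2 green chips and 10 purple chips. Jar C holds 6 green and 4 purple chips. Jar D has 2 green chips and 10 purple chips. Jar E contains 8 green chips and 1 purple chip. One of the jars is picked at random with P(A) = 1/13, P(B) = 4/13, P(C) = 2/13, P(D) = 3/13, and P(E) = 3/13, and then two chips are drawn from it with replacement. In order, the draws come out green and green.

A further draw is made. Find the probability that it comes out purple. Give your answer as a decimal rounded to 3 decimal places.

For each hypothesis, P(data | H) works out to: P(data | jar A) = (2/12)(2/12) = 1/36; P(data | jar B) = (2/12)(2/12) = 1/36; P(data | jar C) = (6/10)(6/10) = 9/25; P(data | jar D) = (2/12)(2/12) = 1/36; P(data | jar E) = (8/9)(8/9) = 64/81.
Weighting by the prior gives 1/13 · 1/36 = 1/468, 4/13 · 1/36 = 1/117, 2/13 · 9/25 = 18/325, 3/13 · 1/36 = 1/156, 3/13 · 64/81 = 64/351; these sum to 172/675.
Normalising, the posterior is P(jar A | data) = 0.0083855, P(jar B | data) = 0.033542, P(jar C | data) = 0.21735, P(jar D | data) = 0.025157, P(jar E | data) = 0.71556.
Averaging over the posterior, P(purple next | data) = (5/6)(0.0083855) + (5/6)(0.033542) + (2/5)(0.21735) + (5/6)(0.025157) + (1/9)(0.71556) = 0.22235.

0.222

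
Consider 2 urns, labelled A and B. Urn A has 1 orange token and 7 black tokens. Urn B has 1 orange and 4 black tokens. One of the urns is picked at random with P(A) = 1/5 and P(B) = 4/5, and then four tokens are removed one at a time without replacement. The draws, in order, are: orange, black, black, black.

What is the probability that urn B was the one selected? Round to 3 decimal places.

Compute the likelihood of the observed sequence for each case: P(data | urn A) = (1/8)(7/7)(6/6)(5/5) = 1/8; P(data | urn B) = (1/5)(4/4)(3/3)(2/2) = 1/5.
The prior-weighted likelihoods are 1/5 · 1/8 = 1/40, 4/5 · 1/5 = 4/25; these sum to 37/200.
By Bayes' rule, P(urn B | data) = (4/25) / (37/200) = 32/37.

0.865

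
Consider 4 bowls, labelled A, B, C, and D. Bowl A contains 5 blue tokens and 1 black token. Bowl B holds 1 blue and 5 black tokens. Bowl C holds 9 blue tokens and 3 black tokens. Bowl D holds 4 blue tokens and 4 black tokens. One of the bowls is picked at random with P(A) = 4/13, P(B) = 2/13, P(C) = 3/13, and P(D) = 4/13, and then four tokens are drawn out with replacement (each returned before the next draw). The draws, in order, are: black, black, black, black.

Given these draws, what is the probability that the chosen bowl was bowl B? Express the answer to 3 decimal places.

For each hypothesis, P(data | H) works out to: P(data | bowl A) = (1/6)(1/6)(1/6)(1/6) = 0.0007716; P(data | bowl B) = (5/6)(5/6)(5/6)(5/6) = 0.48225; P(data | bowl C) = (3/12)(3/12)(3/12)(3/12) = 0.0039062; P(data | bowl D) = (4/8)(4/8)(4/8)(4/8) = 0.0625.
Multiplying each by its prior: 4/13 · 0.0007716 = 0.00023742, 2/13 · 0.48225 = 0.074193, 3/13 · 0.0039062 = 0.00090144, 4/13 · 0.0625 = 0.019231; summing to 0.094562.
Hence P(bowl B | data) = (0.074193) / (0.094562) = 0.78459.

0.785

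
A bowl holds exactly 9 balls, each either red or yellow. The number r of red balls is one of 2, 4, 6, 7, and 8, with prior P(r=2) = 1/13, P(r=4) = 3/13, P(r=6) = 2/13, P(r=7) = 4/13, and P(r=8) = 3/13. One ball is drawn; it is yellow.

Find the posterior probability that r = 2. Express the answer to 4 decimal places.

For each hypothesis, P(data | H) works out to: P(data | r = 2) = (7/9) = 7/9; P(data | r = 4) = (5/9) = 5/9; P(data | r = 6) = (3/9) = 1/3; P(data | r = 7) = (2/9) = 2/9; P(data | r = 8) = (1/9) = 1/9.
Multiplying each by its prior: 1/13 · 7/9 = 7/117, 3/13 · 5/9 = 5/39, 2/13 · 1/3 = 2/39, 4/13 · 2/9 = 8/117, 3/13 · 1/9 = 1/39; summing to 1/3.
By Bayes' rule, P(r = 2 | data) = (7/117) / (1/3) = 7/39.

0.1795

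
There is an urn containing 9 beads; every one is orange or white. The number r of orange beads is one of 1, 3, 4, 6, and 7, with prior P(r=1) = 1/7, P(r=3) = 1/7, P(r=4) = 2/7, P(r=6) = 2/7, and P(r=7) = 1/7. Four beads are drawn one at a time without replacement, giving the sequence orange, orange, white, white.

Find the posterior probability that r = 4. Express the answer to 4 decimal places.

The likelihood of the observed sequence under each hypothesis: P(data | r = 1) = (1/9)(0/8) = 0; P(data | r = 3) = (3/9)(2/8)(6/7)(5/6) = 5/84; P(data | r = 4) = (4/9)(3/8)(5/7)(4/6) = 5/63; P(data | r = 6) = (6/9)(5/8)(3/7)(2/6) = 5/84; P(data | r = 7) = (7/9)(6/8)(2/7)(1/6) = 1/36.
Weighting by the prior gives 1/7 · 0 = 0, 1/7 · 5/84 = 5/588, 2/7 · 5/63 = 10/441, 2/7 · 5/84 = 5/294, 1/7 · 1/36 = 1/252; these sum to 23/441.
So P(r = 4 | data) = (10/441) / (23/441) = 10/23.

0.4348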